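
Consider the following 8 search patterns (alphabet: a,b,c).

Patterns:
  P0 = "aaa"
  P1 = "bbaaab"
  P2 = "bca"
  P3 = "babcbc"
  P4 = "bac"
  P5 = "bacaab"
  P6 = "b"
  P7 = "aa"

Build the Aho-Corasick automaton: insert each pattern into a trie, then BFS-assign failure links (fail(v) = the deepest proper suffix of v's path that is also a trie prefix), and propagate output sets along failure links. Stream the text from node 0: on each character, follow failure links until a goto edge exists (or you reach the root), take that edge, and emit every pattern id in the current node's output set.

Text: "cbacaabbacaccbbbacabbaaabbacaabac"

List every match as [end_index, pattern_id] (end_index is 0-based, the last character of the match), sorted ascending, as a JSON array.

Construct AC machine:
Trie (insert patterns):
  n0 'ε': a→1 b→4
  n1 'a': a→2
  n2 'aa': a→3  [P7 ends]
  n3 'aaa': ·  [P0 ends]
  n4 'b': a→12 b→5 c→10  [P6 ends]
  n5 'bb': a→6
  n6 'bba': a→7
  n7 'bbaa': a→8
  n8 'bbaaa': b→9
  n9 'bbaaab': ·  [P1 ends]
  n10 'bc': a→11
  n11 'bca': ·  [P2 ends]
  n12 'ba': b→13 c→17
  n13 'bab': c→14
  n14 'babc': b→15
  n15 'babcb': c→16
  n16 'babcbc': ·  [P3 ends]
  n17 'bac': a→18  [P4 ends]
  n18 'baca': a→19
  n19 'bacaa': b→20
  n20 'bacaab': ·  [P5 ends]

BFS fail/out derivation:
  fail(1) 'a': from fail(0)=0 chase 'a': 0 ⇒ 0;  out=∅∪out(0)=∅
  fail(4) 'b': from fail(0)=0 chase 'b': 0 ⇒ 0;  out={6}∪out(0)={6}
  fail(2) 'aa': from fail(1)=0 chase 'a': 0 ⇒ 1;  out={7}∪out(1)={7}
  fail(5) 'bb': from fail(4)=0 chase 'b': 0 ⇒ 4;  out=∅∪out(4)={6}
  fail(10) 'bc': from fail(4)=0 chase 'c': 0 ⇒ 0;  out=∅∪out(0)=∅
  fail(12) 'ba': from fail(4)=0 chase 'a': 0 ⇒ 1;  out=∅∪out(1)=∅
  fail(3) 'aaa': from fail(2)=1 chase 'a': 1 ⇒ 2;  out={0}∪out(2)={0,7}
  fail(6) 'bba': from fail(5)=4 chase 'a': 4 ⇒ 12;  out=∅∪out(12)=∅
  fail(11) 'bca': from fail(10)=0 chase 'a': 0 ⇒ 1;  out={2}∪out(1)={2}
  fail(13) 'bab': from fail(12)=1 chase 'b': 1→0 ⇒ 4;  out=∅∪out(4)={6}
  fail(17) 'bac': from fail(12)=1 chase 'c': 1→0 ⇒ 0;  out={4}∪out(0)={4}
  fail(7) 'bbaa': from fail(6)=12 chase 'a': 12→1 ⇒ 2;  out=∅∪out(2)={7}
  fail(14) 'babc': from fail(13)=4 chase 'c': 4 ⇒ 10;  out=∅∪out(10)=∅
  fail(18) 'baca': from fail(17)=0 chase 'a': 0 ⇒ 1;  out=∅∪out(1)=∅
  fail(8) 'bbaaa': from fail(7)=2 chase 'a': 2 ⇒ 3;  out=∅∪out(3)={0,7}
  fail(15) 'babcb': from fail(14)=10 chase 'b': 10→0 ⇒ 4;  out=∅∪out(4)={6}
  fail(19) 'bacaa': from fail(18)=1 chase 'a': 1 ⇒ 2;  out=∅∪out(2)={7}
  fail(9) 'bbaaab': from fail(8)=3 chase 'b': 3→2→1→0 ⇒ 4;  out={1}∪out(4)={1,6}
  fail(16) 'babcbc': from fail(15)=4 chase 'c': 4 ⇒ 10;  out={3}∪out(10)={3}
  fail(20) 'bacaab': from fail(19)=2 chase 'b': 2→1→0 ⇒ 4;  out={5}∪out(4)={5,6}

Text stream:
pos 0 'c': at 0
pos 1 'b': at 4  → match P6@[1:1]
pos 2 'a': at 12
pos 3 'c': at 17  → match P4@[1:3]
pos 4 'a': at 18
pos 5 'a': at 19  → match P7@[4:5]
pos 6 'b': at 20  → match P5@[1:6],P6@[6:6]
pos 7 'b': at 5 ·f  → match P6@[7:7]
pos 8 'a': at 6
pos 9 'c': at 17 ·f  → match P4@[7:9]
pos 10 'a': at 18
pos 11 'c': at 0 ·f
pos 12 'c': at 0
pos 13 'b': at 4  → match P6@[13:13]
pos 14 'b': at 5  → match P6@[14:14]
pos 15 'b': at 5 ·f  → match P6@[15:15]
pos 16 'a': at 6
pos 17 'c': at 17 ·f  → match P4@[15:17]
pos 18 'a': at 18
pos 19 'b': at 4 ·f  → match P6@[19:19]
pos 20 'b': at 5  → match P6@[20:20]
pos 21 'a': at 6
pos 22 'a': at 7  → match P7@[21:22]
pos 23 'a': at 8  → match P0@[21:23],P7@[22:23]
pos 24 'b': at 9  → match P1@[19:24],P6@[24:24]
pos 25 'b': at 5 ·f  → match P6@[25:25]
pos 26 'a': at 6
pos 27 'c': at 17 ·f  → match P4@[25:27]
pos 28 'a': at 18
pos 29 'a': at 19  → match P7@[28:29]
pos 30 'b': at 20  → match P5@[25:30],P6@[30:30]
pos 31 'a': at 12 ·f
pos 32 'c': at 17  → match P4@[30:32]

All matches (sorted): [[1,6],[3,4],[5,7],[6,5],[6,6],[7,6],[9,4],[13,6],[14,6],[15,6],[17,4],[19,6],[20,6],[22,7],[23,0],[23,7],[24,1],[24,6],[25,6],[27,4],[29,7],[30,5],[30,6],[32,4]]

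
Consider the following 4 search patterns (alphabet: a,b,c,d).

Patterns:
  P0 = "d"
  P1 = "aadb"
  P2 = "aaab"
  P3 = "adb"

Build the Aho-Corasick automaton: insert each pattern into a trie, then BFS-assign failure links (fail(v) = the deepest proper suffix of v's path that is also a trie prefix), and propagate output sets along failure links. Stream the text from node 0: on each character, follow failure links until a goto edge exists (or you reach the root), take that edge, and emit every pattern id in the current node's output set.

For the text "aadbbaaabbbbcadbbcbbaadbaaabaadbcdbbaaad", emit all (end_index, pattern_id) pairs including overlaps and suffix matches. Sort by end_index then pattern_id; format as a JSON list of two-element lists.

Construct AC machine:
Trie nodes:
  n0 'ε': a→2 d→1
  n1 'd': ·  ←P0
  n2 'a': a→3 d→8
  n3 'aa': a→6 d→4
  n4 'aad': b→5
  n5 'aadb': ·  ←P1
  n6 'aaa': b→7
  n7 'aaab': ·  ←P2
  n8 'ad': b→9
  n9 'adb': ·  ←P3

BFS fail/out derivation:
  fail(1) 'd': from fail(0)=0 chase 'd': 0 ⇒ 0;  out={0}∪out(0)={0}
  fail(2) 'a': from fail(0)=0 chase 'a': 0 ⇒ 0;  out=∅∪out(0)=∅
  fail(3) 'aa': from fail(2)=0 chase 'a': 0 ⇒ 2;  out=∅∪out(2)=∅
  fail(8) 'ad': from fail(2)=0 chase 'd': 0 ⇒ 1;  out=∅∪out(1)={0}
  fail(4) 'aad': from fail(3)=2 chase 'd': 2 ⇒ 8;  out=∅∪out(8)={0}
  fail(6) 'aaa': from fail(3)=2 chase 'a': 2 ⇒ 3;  out=∅∪out(3)=∅
  fail(9) 'adb': from fail(8)=1 chase 'b': 1→0 ⇒ 0;  out={3}∪out(0)={3}
  fail(5) 'aadb': from fail(4)=8 chase 'b': 8 ⇒ 9;  out={1}∪out(9)={1,3}
  fail(7) 'aaab': from fail(6)=3 chase 'b': 3→2→0 ⇒ 0;  out={2}∪out(0)={2}

Scan:
i=0 'a': node 0→2
i=1 'a': node 2→3
i=2 'd': node 3→4  emit P0@[2:2]
i=3 'b': node 4→5  emit P1@[0:3],P3@[1:3]
i=4 'b': node 5→0 (via fail)
i=5 'a': node 0→2
i=6 'a': node 2→3
i=7 'a': node 3→6
i=8 'b': node 6→7  emit P2@[5:8]
i=9 'b': node 7→0 (via fail)
i=10 'b': node 0→0
i=11 'b': node 0→0
i=12 'c': node 0→0
i=13 'a': node 0→2
i=14 'd': node 2→8  emit P0@[14:14]
i=15 'b': node 8→9  emit P3@[13:15]
i=16 'b': node 9→0 (via fail)
i=17 'c': node 0→0
i=18 'b': node 0→0
i=19 'b': node 0→0
i=20 'a': node 0→2
i=21 'a': node 2→3
i=22 'd': node 3→4  emit P0@[22:22]
i=23 'b': node 4→5  emit P1@[20:23],P3@[21:23]
i=24 'a': node 5→2 (via fail)
i=25 'a': node 2→3
i=26 'a': node 3→6
i=27 'b': node 6→7  emit P2@[24:27]
i=28 'a': node 7→2 (via fail)
i=29 'a': node 2→3
i=30 'd': node 3→4  emit P0@[30:30]
i=31 'b': node 4→5  emit P1@[28:31],P3@[29:31]
i=32 'c': node 5→0 (via fail)
i=33 'd': node 0→1  emit P0@[33:33]
i=34 'b': node 1→0 (via fail)
i=35 'b': node 0→0
i=36 'a': node 0→2
i=37 'a': node 2→3
i=38 'a': node 3→6
i=39 'd': node 6→4 (via fail)  emit P0@[39:39]

All matches (sorted): [[2,0],[3,1],[3,3],[8,2],[14,0],[15,3],[22,0],[23,1],[23,3],[27,2],[30,0],[31,1],[31,3],[33,0],[39,0]]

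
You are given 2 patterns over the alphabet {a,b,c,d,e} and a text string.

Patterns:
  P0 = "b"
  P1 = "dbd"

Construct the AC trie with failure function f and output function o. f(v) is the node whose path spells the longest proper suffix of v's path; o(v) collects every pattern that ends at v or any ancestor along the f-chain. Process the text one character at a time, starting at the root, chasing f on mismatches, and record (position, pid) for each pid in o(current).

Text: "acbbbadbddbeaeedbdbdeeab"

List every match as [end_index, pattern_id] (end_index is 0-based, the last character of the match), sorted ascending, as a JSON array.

Build:
Trie nodes:
  n0 'ε': b→1 d→2
  n1 'b': ·  ←P0
  n2 'd': b→3
  n3 'db': d→4
  n4 'dbd': ·  ←P1

Failure links (BFS by depth):
  n1('b'): parent n0 fail=0; on 'b' 0 → fail=0;  out {0}∪∅={0}
  n2('d'): parent n0 fail=0; on 'd' 0 → fail=0;  out ∅∪∅=∅
  n3('db'): parent n2 fail=0; on 'b' 0 → fail=1;  out ∅∪{0}={0}
  n4('dbd'): parent n3 fail=1; on 'd' 1→0 → fail=2;  out {1}∪∅={1}

Run:
pos 0 'a': at 0
pos 1 'c': at 0
pos 2 'b': at 1  ** P0@[2:2]
pos 3 'b': at 1 ·f  ** P0@[3:3]
pos 4 'b': at 1 ·f  ** P0@[4:4]
pos 5 'a': at 0 ·f
pos 6 'd': at 2
pos 7 'b': at 3  ** P0@[7:7]
pos 8 'd': at 4  ** P1@[6:8]
pos 9 'd': at 2 ·f
pos 10 'b': at 3  ** P0@[10:10]
pos 11 'e': at 0 ·f
pos 12 'a': at 0
pos 13 'e': at 0
pos 14 'e': at 0
pos 15 'd': at 2
pos 16 'b': at 3  ** P0@[16:16]
pos 17 'd': at 4  ** P1@[15:17]
pos 18 'b': at 3 ·f  ** P0@[18:18]
pos 19 'd': at 4  ** P1@[17:19]
pos 20 'e': at 0 ·f
pos 21 'e': at 0
pos 22 'a': at 0
pos 23 'b': at 1  ** P0@[23:23]

Matches: [[2,0],[3,0],[4,0],[7,0],[8,1],[10,0],[16,0],[17,1],[18,0],[19,1],[23,0]]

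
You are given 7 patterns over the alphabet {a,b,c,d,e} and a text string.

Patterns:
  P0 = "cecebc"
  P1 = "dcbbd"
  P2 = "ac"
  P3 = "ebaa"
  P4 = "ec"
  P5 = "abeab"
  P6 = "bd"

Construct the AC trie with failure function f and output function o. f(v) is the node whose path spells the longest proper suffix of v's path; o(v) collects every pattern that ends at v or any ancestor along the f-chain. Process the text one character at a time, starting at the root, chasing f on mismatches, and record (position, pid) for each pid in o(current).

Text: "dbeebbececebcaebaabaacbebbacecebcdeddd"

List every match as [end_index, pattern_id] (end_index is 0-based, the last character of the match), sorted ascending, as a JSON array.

Build automaton:
Trie nodes:
  n0 'ε': a→12 b→23 c→1 d→7 e→14
  n1 'c': e→2
  n2 'ce': c→3
  n3 'cec': e→4
  n4 'cece': b→5
  n5 'ceceb': c→6
  n6 'cecebc': ·  ←P0
  n7 'd': c→8
  n8 'dc': b→9
  n9 'dcb': b→10
  n10 'dcbb': d→11
  n11 'dcbbd': ·  ←P1
  n12 'a': b→19 c→13
  n13 'ac': ·  ←P2
  n14 'e': b→15 c→18
  n15 'eb': a→16
  n16 'eba': a→17
  n17 'ebaa': ·  ←P3
  n18 'ec': ·  ←P4
  n19 'ab': e→20
  n20 'abe': a→21
  n21 'abea': b→22
  n22 'abeab': ·  ←P5
  n23 'b': d→24
  n24 'bd': ·  ←P6

Failure links (BFS by depth):
  n1('c'): parent n0 fail=0; on 'c' 0 → fail=0;  out ∅∪∅=∅
  n7('d'): parent n0 fail=0; on 'd' 0 → fail=0;  out ∅∪∅=∅
  n12('a'): parent n0 fail=0; on 'a' 0 → fail=0;  out ∅∪∅=∅
  n14('e'): parent n0 fail=0; on 'e' 0 → fail=0;  out ∅∪∅=∅
  n23('b'): parent n0 fail=0; on 'b' 0 → fail=0;  out ∅∪∅=∅
  n2('ce'): parent n1 fail=0; on 'e' 0 → fail=14;  out ∅∪∅=∅
  n8('dc'): parent n7 fail=0; on 'c' 0 → fail=1;  out ∅∪∅=∅
  n13('ac'): parent n12 fail=0; on 'c' 0 → fail=1;  out {2}∪∅={2}
  n15('eb'): parent n14 fail=0; on 'b' 0 → fail=23;  out ∅∪∅=∅
  n18('ec'): parent n14 fail=0; on 'c' 0 → fail=1;  out {4}∪∅={4}
  n19('ab'): parent n12 fail=0; on 'b' 0 → fail=23;  out ∅∪∅=∅
  n24('bd'): parent n23 fail=0; on 'd' 0 → fail=7;  out {6}∪∅={6}
  n3('cec'): parent n2 fail=14; on 'c' 14 → fail=18;  out ∅∪{4}={4}
  n9('dcb'): parent n8 fail=1; on 'b' 1→0 → fail=23;  out ∅∪∅=∅
  n16('eba'): parent n15 fail=23; on 'a' 23→0 → fail=12;  out ∅∪∅=∅
  n20('abe'): parent n19 fail=23; on 'e' 23→0 → fail=14;  out ∅∪∅=∅
  n4('cece'): parent n3 fail=18; on 'e' 18→1 → fail=2;  out ∅∪∅=∅
  n10('dcbb'): parent n9 fail=23; on 'b' 23→0 → fail=23;  out ∅∪∅=∅
  n17('ebaa'): parent n16 fail=12; on 'a' 12→0 → fail=12;  out {3}∪∅={3}
  n21('abea'): parent n20 fail=14; on 'a' 14→0 → fail=12;  out ∅∪∅=∅
  n5('ceceb'): parent n4 fail=2; on 'b' 2→14 → fail=15;  out ∅∪∅=∅
  n11('dcbbd'): parent n10 fail=23; on 'd' 23 → fail=24;  out {1}∪{6}={1,6}
  n22('abeab'): parent n21 fail=12; on 'b' 12 → fail=19;  out {5}∪∅={5}
  n6('cecebc'): parent n5 fail=15; on 'c' 15→23→0 → fail=1;  out {0}∪∅={0}

Scan:
[0] read 'd'  n0⇒n7
[1] read 'b'  n7⇒n23 ·f
[2] read 'e'  n23⇒n14 ·f
[3] read 'e'  n14⇒n14 ·f
[4] read 'b'  n14⇒n15
[5] read 'b'  n15⇒n23 ·f
[6] read 'e'  n23⇒n14 ·f
[7] read 'c'  n14⇒n18  ** P4@[6:7]
[8] read 'e'  n18⇒n2 ·f
[9] read 'c'  n2⇒n3  ** P4@[8:9]
[10] read 'e'  n3⇒n4
[11] read 'b'  n4⇒n5
[12] read 'c'  n5⇒n6  ** P0@[7:12]
[13] read 'a'  n6⇒n12 ·f
[14] read 'e'  n12⇒n14 ·f
[15] read 'b'  n14⇒n15
[16] read 'a'  n15⇒n16
[17] read 'a'  n16⇒n17  ** P3@[14:17]
[18] read 'b'  n17⇒n19 ·f
[19] read 'a'  n19⇒n12 ·f
[20] read 'a'  n12⇒n12 ·f
[21] read 'c'  n12⇒n13  ** P2@[20:21]
[22] read 'b'  n13⇒n23 ·f
[23] read 'e'  n23⇒n14 ·f
[24] read 'b'  n14⇒n15
[25] read 'b'  n15⇒n23 ·f
[26] read 'a'  n23⇒n12 ·f
[27] read 'c'  n12⇒n13  ** P2@[26:27]
[28] read 'e'  n13⇒n2 ·f
[29] read 'c'  n2⇒n3  ** P4@[28:29]
[30] read 'e'  n3⇒n4
[31] read 'b'  n4⇒n5
[32] read 'c'  n5⇒n6  ** P0@[27:32]
[33] read 'd'  n6⇒n7 ·f
[34] read 'e'  n7⇒n14 ·f
[35] read 'd'  n14⇒n7 ·f
[36] read 'd'  n7⇒n7 ·f
[37] read 'd'  n7⇒n7 ·f

Matches: [[7,4],[9,4],[12,0],[17,3],[21,2],[27,2],[29,4],[32,0]]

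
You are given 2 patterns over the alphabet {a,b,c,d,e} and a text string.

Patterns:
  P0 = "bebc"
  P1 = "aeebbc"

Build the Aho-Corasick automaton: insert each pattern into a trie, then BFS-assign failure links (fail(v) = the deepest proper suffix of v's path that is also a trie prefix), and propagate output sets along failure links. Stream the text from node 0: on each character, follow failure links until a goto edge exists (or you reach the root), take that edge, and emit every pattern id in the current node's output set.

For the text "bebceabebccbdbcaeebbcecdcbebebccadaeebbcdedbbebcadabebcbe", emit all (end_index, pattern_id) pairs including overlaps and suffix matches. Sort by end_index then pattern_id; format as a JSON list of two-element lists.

Build:
Trie (insert patterns):
  0='ε' goto a→5 b→1
  1='b' goto e→2
  2='be' goto b→3
  3='beb' goto c→4
  4='bebc' goto ·  [P0 ends]
  5='a' goto e→6
  6='ae' goto e→7
  7='aee' goto b→8
  8='aeeb' goto b→9
  9='aeebb' goto c→10
  10='aeebbc' goto ·  [P1 ends]

Failure links (BFS by depth):
  n1('b'): parent n0 fail=0; on 'b' 0 → fail=0;  out ∅∪∅=∅
  n5('a'): parent n0 fail=0; on 'a' 0 → fail=0;  out ∅∪∅=∅
  n2('be'): parent n1 fail=0; on 'e' 0 → fail=0;  out ∅∪∅=∅
  n6('ae'): parent n5 fail=0; on 'e' 0 → fail=0;  out ∅∪∅=∅
  n3('beb'): parent n2 fail=0; on 'b' 0 → fail=1;  out ∅∪∅=∅
  n7('aee'): parent n6 fail=0; on 'e' 0 → fail=0;  out ∅∪∅=∅
  n4('bebc'): parent n3 fail=1; on 'c' 1→0 → fail=0;  out {0}∪∅={0}
  n8('aeeb'): parent n7 fail=0; on 'b' 0 → fail=1;  out ∅∪∅=∅
  n9('aeebb'): parent n8 fail=1; on 'b' 1→0 → fail=1;  out ∅∪∅=∅
  n10('aeebbc'): parent n9 fail=1; on 'c' 1→0 → fail=0;  out {1}∪∅={1}

Scan:
i=0 'b': node 0→1
i=1 'e': node 1→2
i=2 'b': node 2→3
i=3 'c': node 3→4  → match P0@[0:3]
i=4 'e': node 4→0 (via fail)
i=5 'a': node 0→5
i=6 'b': node 5→1 (via fail)
i=7 'e': node 1→2
i=8 'b': node 2→3
i=9 'c': node 3→4  → match P0@[6:9]
i=10 'c': node 4→0 (via fail)
i=11 'b': node 0→1
i=12 'd': node 1→0 (via fail)
i=13 'b': node 0→1
i=14 'c': node 1→0 (via fail)
i=15 'a': node 0→5
i=16 'e': node 5→6
i=17 'e': node 6→7
i=18 'b': node 7→8
i=19 'b': node 8→9
i=20 'c': node 9→10  → match P1@[15:20]
i=21 'e': node 10→0 (via fail)
i=22 'c': node 0→0
i=23 'd': node 0→0
i=24 'c': node 0→0
i=25 'b': node 0→1
i=26 'e': node 1→2
i=27 'b': node 2→3
i=28 'e': node 3→2 (via fail)
i=29 'b': node 2→3
i=30 'c': node 3→4  → match P0@[27:30]
i=31 'c': node 4→0 (via fail)
i=32 'a': node 0→5
i=33 'd': node 5→0 (via fail)
i=34 'a': node 0→5
i=35 'e': node 5→6
i=36 'e': node 6→7
i=37 'b': node 7→8
i=38 'b': node 8→9
i=39 'c': node 9→10  → match P1@[34:39]
i=40 'd': node 10→0 (via fail)
i=41 'e': node 0→0
i=42 'd': node 0→0
i=43 'b': node 0→1
i=44 'b': node 1→1 (via fail)
i=45 'e': node 1→2
i=46 'b': node 2→3
i=47 'c': node 3→4  → match P0@[44:47]
i=48 'a': node 4→5 (via fail)
i=49 'd': node 5→0 (via fail)
i=50 'a': node 0→5
i=51 'b': node 5→1 (via fail)
i=52 'e': node 1→2
i=53 'b': node 2→3
i=54 'c': node 3→4  → match P0@[51:54]
i=55 'b': node 4→1 (via fail)
i=56 'e': node 1→2

All matches (sorted): [[3,0],[9,0],[20,1],[30,0],[39,1],[47,0],[54,0]]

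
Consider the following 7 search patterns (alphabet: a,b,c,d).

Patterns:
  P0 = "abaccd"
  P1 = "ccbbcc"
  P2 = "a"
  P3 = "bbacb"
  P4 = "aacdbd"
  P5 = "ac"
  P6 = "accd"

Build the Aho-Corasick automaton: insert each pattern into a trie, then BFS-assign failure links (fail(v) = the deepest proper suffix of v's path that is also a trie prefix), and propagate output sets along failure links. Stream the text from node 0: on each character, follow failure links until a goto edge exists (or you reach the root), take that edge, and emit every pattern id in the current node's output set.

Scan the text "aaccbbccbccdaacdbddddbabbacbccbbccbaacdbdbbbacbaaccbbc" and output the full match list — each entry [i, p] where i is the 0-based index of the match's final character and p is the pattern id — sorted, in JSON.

Construct AC machine:
Trie nodes:
  n0 'ε': a→1 b→13 c→7
  n1 'a': a→18 b→2 c→23  [P2 ends]
  n2 'ab': a→3
  n3 'aba': c→4
  n4 'abac': c→5
  n5 'abacc': d→6
  n6 'abaccd': ·  [P0 ends]
  n7 'c': c→8
  n8 'cc': b→9
  n9 'ccb': b→10
  n10 'ccbb': c→11
  n11 'ccbbc': c→12
  n12 'ccbbcc': ·  [P1 ends]
  n13 'b': b→14
  n14 'bb': a→15
  n15 'bba': c→16
  n16 'bbac': b→17
  n17 'bbacb': ·  [P3 ends]
  n18 'aa': c→19
  n19 'aac': d→20
  n20 'aacd': b→21
  n21 'aacdb': d→22
  n22 'aacdbd': ·  [P4 ends]
  n23 'ac': c→24  [P5 ends]
  n24 'acc': d→25
  n25 'accd': ·  [P6 ends]

BFS fail/out derivation:
  n1('a'): parent n0 fail=0; on 'a' 0 → fail=0;  out {2}∪∅={2}
  n7('c'): parent n0 fail=0; on 'c' 0 → fail=0;  out ∅∪∅=∅
  n13('b'): parent n0 fail=0; on 'b' 0 → fail=0;  out ∅∪∅=∅
  n2('ab'): parent n1 fail=0; on 'b' 0 → fail=13;  out ∅∪∅=∅
  n8('cc'): parent n7 fail=0; on 'c' 0 → fail=7;  out ∅∪∅=∅
  n14('bb'): parent n13 fail=0; on 'b' 0 → fail=13;  out ∅∪∅=∅
  n18('aa'): parent n1 fail=0; on 'a' 0 → fail=1;  out ∅∪{2}={2}
  n23('ac'): parent n1 fail=0; on 'c' 0 → fail=7;  out {5}∪∅={5}
  n3('aba'): parent n2 fail=13; on 'a' 13→0 → fail=1;  out ∅∪{2}={2}
  n9('ccb'): parent n8 fail=7; on 'b' 7→0 → fail=13;  out ∅∪∅=∅
  n15('bba'): parent n14 fail=13; on 'a' 13→0 → fail=1;  out ∅∪{2}={2}
  n19('aac'): parent n18 fail=1; on 'c' 1 → fail=23;  out ∅∪{5}={5}
  n24('acc'): parent n23 fail=7; on 'c' 7 → fail=8;  out ∅∪∅=∅
  n4('abac'): parent n3 fail=1; on 'c' 1 → fail=23;  out ∅∪{5}={5}
  n10('ccbb'): parent n9 fail=13; on 'b' 13 → fail=14;  out ∅∪∅=∅
  n16('bbac'): parent n15 fail=1; on 'c' 1 → fail=23;  out ∅∪{5}={5}
  n20('aacd'): parent n19 fail=23; on 'd' 23→7→0 → fail=0;  out ∅∪∅=∅
  n25('accd'): parent n24 fail=8; on 'd' 8→7→0 → fail=0;  out {6}∪∅={6}
  n5('abacc'): parent n4 fail=23; on 'c' 23 → fail=24;  out ∅∪∅=∅
  n11('ccbbc'): parent n10 fail=14; on 'c' 14→13→0 → fail=7;  out ∅∪∅=∅
  n17('bbacb'): parent n16 fail=23; on 'b' 23→7→0 → fail=13;  out {3}∪∅={3}
  n21('aacdb'): parent n20 fail=0; on 'b' 0 → fail=13;  out ∅∪∅=∅
  n6('abaccd'): parent n5 fail=24; on 'd' 24 → fail=25;  out {0}∪{6}={0,6}
  n12('ccbbcc'): parent n11 fail=7; on 'c' 7 → fail=8;  out {1}∪∅={1}
  n22('aacdbd'): parent n21 fail=13; on 'd' 13→0 → fail=0;  out {4}∪∅={4}

Text stream:
i=0 'a': node 0→1  ** P2@[0:0]
i=1 'a': node 1→18  ** P2@[1:1]
i=2 'c': node 18→19  ** P5@[1:2]
i=3 'c': node 19→24 (fail-walked)
i=4 'b': node 24→9 (fail-walked)
i=5 'b': node 9→10
i=6 'c': node 10→11
i=7 'c': node 11→12  ** P1@[2:7]
i=8 'b': node 12→9 (fail-walked)
i=9 'c': node 9→7 (fail-walked)
i=10 'c': node 7→8
i=11 'd': node 8→0 (fail-walked)
i=12 'a': node 0→1  ** P2@[12:12]
i=13 'a': node 1→18  ** P2@[13:13]
i=14 'c': node 18→19  ** P5@[13:14]
i=15 'd': node 19→20
i=16 'b': node 20→21
i=17 'd': node 21→22  ** P4@[12:17]
i=18 'd': node 22→0 (fail-walked)
i=19 'd': node 0→0
i=20 'd': node 0→0
i=21 'b': node 0→13
i=22 'a': node 13→1 (fail-walked)  ** P2@[22:22]
i=23 'b': node 1→2
i=24 'b': node 2→14 (fail-walked)
i=25 'a': node 14→15  ** P2@[25:25]
i=26 'c': node 15→16  ** P5@[25:26]
i=27 'b': node 16→17  ** P3@[23:27]
i=28 'c': node 17→7 (fail-walked)
i=29 'c': node 7→8
i=30 'b': node 8→9
i=31 'b': node 9→10
i=32 'c': node 10→11
i=33 'c': node 11→12  ** P1@[28:33]
i=34 'b': node 12→9 (fail-walked)
i=35 'a': node 9→1 (fail-walked)  ** P2@[35:35]
i=36 'a': node 1→18  ** P2@[36:36]
i=37 'c': node 18→19  ** P5@[36:37]
i=38 'd': node 19→20
i=39 'b': node 20→21
i=40 'd': node 21→22  ** P4@[35:40]
i=41 'b': node 22→13 (fail-walked)
i=42 'b': node 13→14
i=43 'b': node 14→14 (fail-walked)
i=44 'a': node 14→15  ** P2@[44:44]
i=45 'c': node 15→16  ** P5@[44:45]
i=46 'b': node 16→17  ** P3@[42:46]
i=47 'a': node 17→1 (fail-walked)  ** P2@[47:47]
i=48 'a': node 1→18  ** P2@[48:48]
i=49 'c': node 18→19  ** P5@[48:49]
i=50 'c': node 19→24 (fail-walked)
i=51 'b': node 24→9 (fail-walked)
i=52 'b': node 9→10
i=53 'c': node 10→11

Result: [[0,2],[1,2],[2,5],[7,1],[12,2],[13,2],[14,5],[17,4],[22,2],[25,2],[26,5],[27,3],[33,1],[35,2],[36,2],[37,5],[40,4],[44,2],[45,5],[46,3],[47,2],[48,2],[49,5]]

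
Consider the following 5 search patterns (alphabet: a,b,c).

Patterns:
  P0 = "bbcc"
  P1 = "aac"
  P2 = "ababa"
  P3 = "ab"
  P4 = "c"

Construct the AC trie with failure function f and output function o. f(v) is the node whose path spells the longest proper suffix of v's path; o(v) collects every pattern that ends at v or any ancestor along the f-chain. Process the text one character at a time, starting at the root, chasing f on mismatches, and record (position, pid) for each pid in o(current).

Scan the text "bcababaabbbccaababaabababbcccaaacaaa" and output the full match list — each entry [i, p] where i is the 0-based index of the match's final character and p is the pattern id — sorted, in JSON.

Build automaton:
Trie (insert patterns):
  n0 'ε': a→5 b→1 c→12
  n1 'b': b→2
  n2 'bb': c→3
  n3 'bbc': c→4
  n4 'bbcc': ·  ←P0
  n5 'a': a→6 b→8
  n6 'aa': c→7
  n7 'aac': ·  ←P1
  n8 'ab': a→9  ←P3
  n9 'aba': b→10
  n10 'abab': a→11
  n11 'ababa': ·  ←P2
  n12 'c': ·  ←P4

BFS fail/out derivation:
  fail(1) 'b': from fail(0)=0 chase 'b': 0 ⇒ 0;  out=∅∪out(0)=∅
  fail(5) 'a': from fail(0)=0 chase 'a': 0 ⇒ 0;  out=∅∪out(0)=∅
  fail(12) 'c': from fail(0)=0 chase 'c': 0 ⇒ 0;  out={4}∪out(0)={4}
  fail(2) 'bb': from fail(1)=0 chase 'b': 0 ⇒ 1;  out=∅∪out(1)=∅
  fail(6) 'aa': from fail(5)=0 chase 'a': 0 ⇒ 5;  out=∅∪out(5)=∅
  fail(8) 'ab': from fail(5)=0 chase 'b': 0 ⇒ 1;  out={3}∪out(1)={3}
  fail(3) 'bbc': from fail(2)=1 chase 'c': 1→0 ⇒ 12;  out=∅∪out(12)={4}
  fail(7) 'aac': from fail(6)=5 chase 'c': 5→0 ⇒ 12;  out={1}∪out(12)={1,4}
  fail(9) 'aba': from fail(8)=1 chase 'a': 1→0 ⇒ 5;  out=∅∪out(5)=∅
  fail(4) 'bbcc': from fail(3)=12 chase 'c': 12→0 ⇒ 12;  out={0}∪out(12)={0,4}
  fail(10) 'abab': from fail(9)=5 chase 'b': 5 ⇒ 8;  out=∅∪out(8)={3}
  fail(11) 'ababa': from fail(10)=8 chase 'a': 8 ⇒ 9;  out={2}∪out(9)={2}

Text stream:
[0] read 'b'  n0⇒n1
[1] read 'c'  n1⇒n12 ·f  ** P4@[1:1]
[2] read 'a'  n12⇒n5 ·f
[3] read 'b'  n5⇒n8  ** P3@[2:3]
[4] read 'a'  n8⇒n9
[5] read 'b'  n9⇒n10  ** P3@[4:5]
[6] read 'a'  n10⇒n11  ** P2@[2:6]
[7] read 'a'  n11⇒n6 ·f
[8] read 'b'  n6⇒n8 ·f  ** P3@[7:8]
[9] read 'b'  n8⇒n2 ·f
[10] read 'b'  n2⇒n2 ·f
[11] read 'c'  n2⇒n3  ** P4@[11:11]
[12] read 'c'  n3⇒n4  ** P0@[9:12],P4@[12:12]
[13] read 'a'  n4⇒n5 ·f
[14] read 'a'  n5⇒n6
[15] read 'b'  n6⇒n8 ·f  ** P3@[14:15]
[16] read 'a'  n8⇒n9
[17] read 'b'  n9⇒n10  ** P3@[16:17]
[18] read 'a'  n10⇒n11  ** P2@[14:18]
[19] read 'a'  n11⇒n6 ·f
[20] read 'b'  n6⇒n8 ·f  ** P3@[19:20]
[21] read 'a'  n8⇒n9
[22] read 'b'  n9⇒n10  ** P3@[21:22]
[23] read 'a'  n10⇒n11  ** P2@[19:23]
[24] read 'b'  n11⇒n10 ·f  ** P3@[23:24]
[25] read 'b'  n10⇒n2 ·f
[26] read 'c'  n2⇒n3  ** P4@[26:26]
[27] read 'c'  n3⇒n4  ** P0@[24:27],P4@[27:27]
[28] read 'c'  n4⇒n12 ·f  ** P4@[28:28]
[29] read 'a'  n12⇒n5 ·f
[30] read 'a'  n5⇒n6
[31] read 'a'  n6⇒n6 ·f
[32] read 'c'  n6⇒n7  ** P1@[30:32],P4@[32:32]
[33] read 'a'  n7⇒n5 ·f
[34] read 'a'  n5⇒n6
[35] read 'a'  n6⇒n6 ·f

Result: [[1,4],[3,3],[5,3],[6,2],[8,3],[11,4],[12,0],[12,4],[15,3],[17,3],[18,2],[20,3],[22,3],[23,2],[24,3],[26,4],[27,0],[27,4],[28,4],[32,1],[32,4]]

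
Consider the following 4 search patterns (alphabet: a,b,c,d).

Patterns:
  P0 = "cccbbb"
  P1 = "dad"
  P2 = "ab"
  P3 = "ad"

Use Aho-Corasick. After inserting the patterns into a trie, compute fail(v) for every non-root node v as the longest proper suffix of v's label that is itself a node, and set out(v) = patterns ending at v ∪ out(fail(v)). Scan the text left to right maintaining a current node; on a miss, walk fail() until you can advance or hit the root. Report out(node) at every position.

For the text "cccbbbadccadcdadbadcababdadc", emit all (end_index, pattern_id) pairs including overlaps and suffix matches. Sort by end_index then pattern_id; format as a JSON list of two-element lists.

Construct AC machine:
Trie nodes:
  0='ε' goto a→10 c→1 d→7
  1='c' goto c→2
  2='cc' goto c→3
  3='ccc' goto b→4
  4='cccb' goto b→5
  5='cccbb' goto b→6
  6='cccbbb' goto ·  ←P0
  7='d' goto a→8
  8='da' goto d→9
  9='dad' goto ·  ←P1
  10='a' goto b→11 d→12
  11='ab' goto ·  ←P2
  12='ad' goto ·  ←P3

BFS fail/out derivation:
  n1('c'): parent n0 fail=0; on 'c' 0 → fail=0;  out ∅∪∅=∅
  n7('d'): parent n0 fail=0; on 'd' 0 → fail=0;  out ∅∪∅=∅
  n10('a'): parent n0 fail=0; on 'a' 0 → fail=0;  out ∅∪∅=∅
  n2('cc'): parent n1 fail=0; on 'c' 0 → fail=1;  out ∅∪∅=∅
  n8('da'): parent n7 fail=0; on 'a' 0 → fail=10;  out ∅∪∅=∅
  n11('ab'): parent n10 fail=0; on 'b' 0 → fail=0;  out {2}∪∅={2}
  n12('ad'): parent n10 fail=0; on 'd' 0 → fail=7;  out {3}∪∅={3}
  n3('ccc'): parent n2 fail=1; on 'c' 1 → fail=2;  out ∅∪∅=∅
  n9('dad'): parent n8 fail=10; on 'd' 10 → fail=12;  out {1}∪{3}={1,3}
  n4('cccb'): parent n3 fail=2; on 'b' 2→1→0 → fail=0;  out ∅∪∅=∅
  n5('cccbb'): parent n4 fail=0; on 'b' 0 → fail=0;  out ∅∪∅=∅
  n6('cccbbb'): parent n5 fail=0; on 'b' 0 → fail=0;  out {0}∪∅={0}

Run:
i=0 'c': node 0→1
i=1 'c': node 1→2
i=2 'c': node 2→3
i=3 'b': node 3→4
i=4 'b': node 4→5
i=5 'b': node 5→6  → match P0@[0:5]
i=6 'a': node 6→10 (via fail)
i=7 'd': node 10→12  → match P3@[6:7]
i=8 'c': node 12→1 (via fail)
i=9 'c': node 1→2
i=10 'a': node 2→10 (via fail)
i=11 'd': node 10→12  → match P3@[10:11]
i=12 'c': node 12→1 (via fail)
i=13 'd': node 1→7 (via fail)
i=14 'a': node 7→8
i=15 'd': node 8→9  → match P1@[13:15],P3@[14:15]
i=16 'b': node 9→0 (via fail)
i=17 'a': node 0→10
i=18 'd': node 10→12  → match P3@[17:18]
i=19 'c': node 12→1 (via fail)
i=20 'a': node 1→10 (via fail)
i=21 'b': node 10→11  → match P2@[20:21]
i=22 'a': node 11→10 (via fail)
i=23 'b': node 10→11  → match P2@[22:23]
i=24 'd': node 11→7 (via fail)
i=25 'a': node 7→8
i=26 'd': node 8→9  → match P1@[24:26],P3@[25:26]
i=27 'c': node 9→1 (via fail)

All matches (sorted): [[5,0],[7,3],[11,3],[15,1],[15,3],[18,3],[21,2],[23,2],[26,1],[26,3]]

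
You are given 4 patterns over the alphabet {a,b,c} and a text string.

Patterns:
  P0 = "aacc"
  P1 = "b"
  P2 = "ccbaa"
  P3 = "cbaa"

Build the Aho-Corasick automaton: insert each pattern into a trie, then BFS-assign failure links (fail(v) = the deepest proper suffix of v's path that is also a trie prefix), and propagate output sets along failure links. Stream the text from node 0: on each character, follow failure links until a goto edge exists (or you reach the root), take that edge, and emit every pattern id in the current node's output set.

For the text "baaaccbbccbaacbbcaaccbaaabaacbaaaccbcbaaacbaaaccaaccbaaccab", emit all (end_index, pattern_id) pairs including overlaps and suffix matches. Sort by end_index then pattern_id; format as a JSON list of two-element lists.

Construct AC machine:
Trie nodes:
  n0 'ε': a→1 b→5 c→6
  n1 'a': a→2
  n2 'aa': c→3
  n3 'aac': c→4
  n4 'aacc': ·  [P0 ends]
  n5 'b': ·  [P1 ends]
  n6 'c': b→11 c→7
  n7 'cc': b→8
  n8 'ccb': a→9
  n9 'ccba': a→10
  n10 'ccbaa': ·  [P2 ends]
  n11 'cb': a→12
  n12 'cba': a→13
  n13 'cbaa': ·  [P3 ends]

Failure links (BFS by depth):
  n1('a'): parent n0 fail=0; on 'a' 0 → fail=0;  out ∅∪∅=∅
  n5('b'): parent n0 fail=0; on 'b' 0 → fail=0;  out {1}∪∅={1}
  n6('c'): parent n0 fail=0; on 'c' 0 → fail=0;  out ∅∪∅=∅
  n2('aa'): parent n1 fail=0; on 'a' 0 → fail=1;  out ∅∪∅=∅
  n7('cc'): parent n6 fail=0; on 'c' 0 → fail=6;  out ∅∪∅=∅
  n11('cb'): parent n6 fail=0; on 'b' 0 → fail=5;  out ∅∪{1}={1}
  n3('aac'): parent n2 fail=1; on 'c' 1→0 → fail=6;  out ∅∪∅=∅
  n8('ccb'): parent n7 fail=6; on 'b' 6 → fail=11;  out ∅∪{1}={1}
  n12('cba'): parent n11 fail=5; on 'a' 5→0 → fail=1;  out ∅∪∅=∅
  n4('aacc'): parent n3 fail=6; on 'c' 6 → fail=7;  out {0}∪∅={0}
  n9('ccba'): parent n8 fail=11; on 'a' 11 → fail=12;  out ∅∪∅=∅
  n13('cbaa'): parent n12 fail=1; on 'a' 1 → fail=2;  out {3}∪∅={3}
  n10('ccbaa'): parent n9 fail=12; on 'a' 12 → fail=13;  out {2}∪{3}={2,3}

Text stream:
i=0 'b': node 0→5  ** P1@[0:0]
i=1 'a': node 5→1 ·f
i=2 'a': node 1→2
i=3 'a': node 2→2 ·f
i=4 'c': node 2→3
i=5 'c': node 3→4  ** P0@[2:5]
i=6 'b': node 4→8 ·f  ** P1@[6:6]
i=7 'b': node 8→5 ·f  ** P1@[7:7]
i=8 'c': node 5→6 ·f
i=9 'c': node 6→7
i=10 'b': node 7→8  ** P1@[10:10]
i=11 'a': node 8→9
i=12 'a': node 9→10  ** P2@[8:12],P3@[9:12]
i=13 'c': node 10→3 ·f
i=14 'b': node 3→11 ·f  ** P1@[14:14]
i=15 'b': node 11→5 ·f  ** P1@[15:15]
i=16 'c': node 5→6 ·f
i=17 'a': node 6→1 ·f
i=18 'a': node 1→2
i=19 'c': node 2→3
i=20 'c': node 3→4  ** P0@[17:20]
i=21 'b': node 4→8 ·f  ** P1@[21:21]
i=22 'a': node 8→9
i=23 'a': node 9→10  ** P2@[19:23],P3@[20:23]
i=24 'a': node 10→2 ·f
i=25 'b': node 2→5 ·f  ** P1@[25:25]
i=26 'a': node 5→1 ·f
i=27 'a': node 1→2
i=28 'c': node 2→3
i=29 'b': node 3→11 ·f  ** P1@[29:29]
i=30 'a': node 11→12
i=31 'a': node 12→13  ** P3@[28:31]
i=32 'a': node 13→2 ·f
i=33 'c': node 2→3
i=34 'c': node 3→4  ** P0@[31:34]
i=35 'b': node 4→8 ·f  ** P1@[35:35]
i=36 'c': node 8→6 ·f
i=37 'b': node 6→11  ** P1@[37:37]
i=38 'a': node 11→12
i=39 'a': node 12→13  ** P3@[36:39]
i=40 'a': node 13→2 ·f
i=41 'c': node 2→3
i=42 'b': node 3→11 ·f  ** P1@[42:42]
i=43 'a': node 11→12
i=44 'a': node 12→13  ** P3@[41:44]
i=45 'a': node 13→2 ·f
i=46 'c': node 2→3
i=47 'c': node 3→4  ** P0@[44:47]
i=48 'a': node 4→1 ·f
i=49 'a': node 1→2
i=50 'c': node 2→3
i=51 'c': node 3→4  ** P0@[48:51]
i=52 'b': node 4→8 ·f  ** P1@[52:52]
i=53 'a': node 8→9
i=54 'a': node 9→10  ** P2@[50:54],P3@[51:54]
i=55 'c': node 10→3 ·f
i=56 'c': node 3→4  ** P0@[53:56]
i=57 'a': node 4→1 ·f
i=58 'b': node 1→5 ·f  ** P1@[58:58]

Matches: [[0,1],[5,0],[6,1],[7,1],[10,1],[12,2],[12,3],[14,1],[15,1],[20,0],[21,1],[23,2],[23,3],[25,1],[29,1],[31,3],[34,0],[35,1],[37,1],[39,3],[42,1],[44,3],[47,0],[51,0],[52,1],[54,2],[54,3],[56,0],[58,1]]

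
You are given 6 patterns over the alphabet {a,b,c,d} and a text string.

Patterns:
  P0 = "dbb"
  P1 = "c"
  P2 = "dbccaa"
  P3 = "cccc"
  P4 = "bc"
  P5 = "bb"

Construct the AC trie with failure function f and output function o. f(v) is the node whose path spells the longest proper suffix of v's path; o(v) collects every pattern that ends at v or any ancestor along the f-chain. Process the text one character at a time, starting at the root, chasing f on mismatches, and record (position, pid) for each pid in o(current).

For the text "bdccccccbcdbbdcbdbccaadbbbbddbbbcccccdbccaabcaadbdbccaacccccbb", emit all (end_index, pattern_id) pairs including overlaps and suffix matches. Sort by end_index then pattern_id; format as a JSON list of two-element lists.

Build automaton:
Trie (insert patterns):
  n0 'ε': b→12 c→4 d→1
  n1 'd': b→2
  n2 'db': b→3 c→5
  n3 'dbb': ·  [P0 ends]
  n4 'c': c→9  [P1 ends]
  n5 'dbc': c→6
  n6 'dbcc': a→7
  n7 'dbcca': a→8
  n8 'dbccaa': ·  [P2 ends]
  n9 'cc': c→10
  n10 'ccc': c→11
  n11 'cccc': ·  [P3 ends]
  n12 'b': b→14 c→13
  n13 'bc': ·  [P4 ends]
  n14 'bb': ·  [P5 ends]

BFS fail/out derivation:
  fail(1) 'd': from fail(0)=0 chase 'd': 0 ⇒ 0;  out=∅∪out(0)=∅
  fail(4) 'c': from fail(0)=0 chase 'c': 0 ⇒ 0;  out={1}∪out(0)={1}
  fail(12) 'b': from fail(0)=0 chase 'b': 0 ⇒ 0;  out=∅∪out(0)=∅
  fail(2) 'db': from fail(1)=0 chase 'b': 0 ⇒ 12;  out=∅∪out(12)=∅
  fail(9) 'cc': from fail(4)=0 chase 'c': 0 ⇒ 4;  out=∅∪out(4)={1}
  fail(13) 'bc': from fail(12)=0 chase 'c': 0 ⇒ 4;  out={4}∪out(4)={1,4}
  fail(14) 'bb': from fail(12)=0 chase 'b': 0 ⇒ 12;  out={5}∪out(12)={5}
  fail(3) 'dbb': from fail(2)=12 chase 'b': 12 ⇒ 14;  out={0}∪out(14)={0,5}
  fail(5) 'dbc': from fail(2)=12 chase 'c': 12 ⇒ 13;  out=∅∪out(13)={1,4}
  fail(10) 'ccc': from fail(9)=4 chase 'c': 4 ⇒ 9;  out=∅∪out(9)={1}
  fail(6) 'dbcc': from fail(5)=13 chase 'c': 13→4 ⇒ 9;  out=∅∪out(9)={1}
  fail(11) 'cccc': from fail(10)=9 chase 'c': 9 ⇒ 10;  out={3}∪out(10)={1,3}
  fail(7) 'dbcca': from fail(6)=9 chase 'a': 9→4→0 ⇒ 0;  out=∅∪out(0)=∅
  fail(8) 'dbccaa': from fail(7)=0 chase 'a': 0 ⇒ 0;  out={2}∪out(0)={2}

Scan:
i=0 'b': node 0→12
i=1 'd': node 12→1 (via fail)
i=2 'c': node 1→4 (via fail)  ** P1@[2:2]
i=3 'c': node 4→9  ** P1@[3:3]
i=4 'c': node 9→10  ** P1@[4:4]
i=5 'c': node 10→11  ** P1@[5:5],P3@[2:5]
i=6 'c': node 11→11 (via fail)  ** P1@[6:6],P3@[3:6]
i=7 'c': node 11→11 (via fail)  ** P1@[7:7],P3@[4:7]
i=8 'b': node 11→12 (via fail)
i=9 'c': node 12→13  ** P1@[9:9],P4@[8:9]
i=10 'd': node 13→1 (via fail)
i=11 'b': node 1→2
i=12 'b': node 2→3  ** P0@[10:12],P5@[11:12]
i=13 'd': node 3→1 (via fail)
i=14 'c': node 1→4 (via fail)  ** P1@[14:14]
i=15 'b': node 4→12 (via fail)
i=16 'd': node 12→1 (via fail)
i=17 'b': node 1→2
i=18 'c': node 2→5  ** P1@[18:18],P4@[17:18]
i=19 'c': node 5→6  ** P1@[19:19]
i=20 'a': node 6→7
i=21 'a': node 7→8  ** P2@[16:21]
i=22 'd': node 8→1 (via fail)
i=23 'b': node 1→2
i=24 'b': node 2→3  ** P0@[22:24],P5@[23:24]
i=25 'b': node 3→14 (via fail)  ** P5@[24:25]
i=26 'b': node 14→14 (via fail)  ** P5@[25:26]
i=27 'd': node 14→1 (via fail)
i=28 'd': node 1→1 (via fail)
i=29 'b': node 1→2
i=30 'b': node 2→3  ** P0@[28:30],P5@[29:30]
i=31 'b': node 3→14 (via fail)  ** P5@[30:31]
i=32 'c': node 14→13 (via fail)  ** P1@[32:32],P4@[31:32]
i=33 'c': node 13→9 (via fail)  ** P1@[33:33]
i=34 'c': node 9→10  ** P1@[34:34]
i=35 'c': node 10→11  ** P1@[35:35],P3@[32:35]
i=36 'c': node 11→11 (via fail)  ** P1@[36:36],P3@[33:36]
i=37 'd': node 11→1 (via fail)
i=38 'b': node 1→2
i=39 'c': node 2→5  ** P1@[39:39],P4@[38:39]
i=40 'c': node 5→6  ** P1@[40:40]
i=41 'a': node 6→7
i=42 'a': node 7→8  ** P2@[37:42]
i=43 'b': node 8→12 (via fail)
i=44 'c': node 12→13  ** P1@[44:44],P4@[43:44]
i=45 'a': node 13→0 (via fail)
i=46 'a': node 0→0
i=47 'd': node 0→1
i=48 'b': node 1→2
i=49 'd': node 2→1 (via fail)
i=50 'b': node 1→2
i=51 'c': node 2→5  ** P1@[51:51],P4@[50:51]
i=52 'c': node 5→6  ** P1@[52:52]
i=53 'a': node 6→7
i=54 'a': node 7→8  ** P2@[49:54]
i=55 'c': node 8→4 (via fail)  ** P1@[55:55]
i=56 'c': node 4→9  ** P1@[56:56]
i=57 'c': node 9→10  ** P1@[57:57]
i=58 'c': node 10→11  ** P1@[58:58],P3@[55:58]
i=59 'c': node 11→11 (via fail)  ** P1@[59:59],P3@[56:59]
i=60 'b': node 11→12 (via fail)
i=61 'b': node 12→14  ** P5@[60:61]

Result: [[2,1],[3,1],[4,1],[5,1],[5,3],[6,1],[6,3],[7,1],[7,3],[9,1],[9,4],[12,0],[12,5],[14,1],[18,1],[18,4],[19,1],[21,2],[24,0],[24,5],[25,5],[26,5],[30,0],[30,5],[31,5],[32,1],[32,4],[33,1],[34,1],[35,1],[35,3],[36,1],[36,3],[39,1],[39,4],[40,1],[42,2],[44,1],[44,4],[51,1],[51,4],[52,1],[54,2],[55,1],[56,1],[57,1],[58,1],[58,3],[59,1],[59,3],[61,5]]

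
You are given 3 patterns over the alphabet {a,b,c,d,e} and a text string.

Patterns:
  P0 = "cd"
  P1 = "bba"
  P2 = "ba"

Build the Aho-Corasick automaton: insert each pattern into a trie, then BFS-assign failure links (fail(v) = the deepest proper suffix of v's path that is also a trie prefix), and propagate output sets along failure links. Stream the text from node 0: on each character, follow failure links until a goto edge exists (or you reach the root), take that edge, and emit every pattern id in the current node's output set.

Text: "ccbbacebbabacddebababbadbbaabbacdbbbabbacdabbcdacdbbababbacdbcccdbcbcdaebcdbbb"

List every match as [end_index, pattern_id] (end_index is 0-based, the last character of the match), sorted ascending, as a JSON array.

Build automaton:
Trie (insert patterns):
  n0 'ε': b→3 c→1
  n1 'c': d→2
  n2 'cd': ·  [P0 ends]
  n3 'b': a→6 b→4
  n4 'bb': a→5
  n5 'bba': ·  [P1 ends]
  n6 'ba': ·  [P2 ends]

BFS fail/out derivation:
  n1('c'): parent n0 fail=0; on 'c' 0 → fail=0;  out ∅∪∅=∅
  n3('b'): parent n0 fail=0; on 'b' 0 → fail=0;  out ∅∪∅=∅
  n2('cd'): parent n1 fail=0; on 'd' 0 → fail=0;  out {0}∪∅={0}
  n4('bb'): parent n3 fail=0; on 'b' 0 → fail=3;  out ∅∪∅=∅
  n6('ba'): parent n3 fail=0; on 'a' 0 → fail=0;  out {2}∪∅={2}
  n5('bba'): parent n4 fail=3; on 'a' 3 → fail=6;  out {1}∪{2}={1,2}

Run:
i=0 'c': node 0→1
i=1 'c': node 1→1 (fail-walked)
i=2 'b': node 1→3 (fail-walked)
i=3 'b': node 3→4
i=4 'a': node 4→5  ** P1@[2:4],P2@[3:4]
i=5 'c': node 5→1 (fail-walked)
i=6 'e': node 1→0 (fail-walked)
i=7 'b': node 0→3
i=8 'b': node 3→4
i=9 'a': node 4→5  ** P1@[7:9],P2@[8:9]
i=10 'b': node 5→3 (fail-walked)
i=11 'a': node 3→6  ** P2@[10:11]
i=12 'c': node 6→1 (fail-walked)
i=13 'd': node 1→2  ** P0@[12:13]
i=14 'd': node 2→0 (fail-walked)
i=15 'e': node 0→0
i=16 'b': node 0→3
i=17 'a': node 3→6  ** P2@[16:17]
i=18 'b': node 6→3 (fail-walked)
i=19 'a': node 3→6  ** P2@[18:19]
i=20 'b': node 6→3 (fail-walked)
i=21 'b': node 3→4
i=22 'a': node 4→5  ** P1@[20:22],P2@[21:22]
i=23 'd': node 5→0 (fail-walked)
i=24 'b': node 0→3
i=25 'b': node 3→4
i=26 'a': node 4→5  ** P1@[24:26],P2@[25:26]
i=27 'a': node 5→0 (fail-walked)
i=28 'b': node 0→3
i=29 'b': node 3→4
i=30 'a': node 4→5  ** P1@[28:30],P2@[29:30]
i=31 'c': node 5→1 (fail-walked)
i=32 'd': node 1→2  ** P0@[31:32]
i=33 'b': node 2→3 (fail-walked)
i=34 'b': node 3→4
i=35 'b': node 4→4 (fail-walked)
i=36 'a': node 4→5  ** P1@[34:36],P2@[35:36]
i=37 'b': node 5→3 (fail-walked)
i=38 'b': node 3→4
i=39 'a': node 4→5  ** P1@[37:39],P2@[38:39]
i=40 'c': node 5→1 (fail-walked)
i=41 'd': node 1→2  ** P0@[40:41]
i=42 'a': node 2→0 (fail-walked)
i=43 'b': node 0→3
i=44 'b': node 3→4
i=45 'c': node 4→1 (fail-walked)
i=46 'd': node 1→2  ** P0@[45:46]
i=47 'a': node 2→0 (fail-walked)
i=48 'c': node 0→1
i=49 'd': node 1→2  ** P0@[48:49]
i=50 'b': node 2→3 (fail-walked)
i=51 'b': node 3→4
i=52 'a': node 4→5  ** P1@[50:52],P2@[51:52]
i=53 'b': node 5→3 (fail-walked)
i=54 'a': node 3→6  ** P2@[53:54]
i=55 'b': node 6→3 (fail-walked)
i=56 'b': node 3→4
i=57 'a': node 4→5  ** P1@[55:57],P2@[56:57]
i=58 'c': node 5→1 (fail-walked)
i=59 'd': node 1→2  ** P0@[58:59]
i=60 'b': node 2→3 (fail-walked)
i=61 'c': node 3→1 (fail-walked)
i=62 'c': node 1→1 (fail-walked)
i=63 'c': node 1→1 (fail-walked)
i=64 'd': node 1→2  ** P0@[63:64]
i=65 'b': node 2→3 (fail-walked)
i=66 'c': node 3→1 (fail-walked)
i=67 'b': node 1→3 (fail-walked)
i=68 'c': node 3→1 (fail-walked)
i=69 'd': node 1→2  ** P0@[68:69]
i=70 'a': node 2→0 (fail-walked)
i=71 'e': node 0→0
i=72 'b': node 0→3
i=73 'c': node 3→1 (fail-walked)
i=74 'd': node 1→2  ** P0@[73:74]
i=75 'b': node 2→3 (fail-walked)
i=76 'b': node 3→4
i=77 'b': node 4→4 (fail-walked)

Matches: [[4,1],[4,2],[9,1],[9,2],[11,2],[13,0],[17,2],[19,2],[22,1],[22,2],[26,1],[26,2],[30,1],[30,2],[32,0],[36,1],[36,2],[39,1],[39,2],[41,0],[46,0],[49,0],[52,1],[52,2],[54,2],[57,1],[57,2],[59,0],[64,0],[69,0],[74,0]]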